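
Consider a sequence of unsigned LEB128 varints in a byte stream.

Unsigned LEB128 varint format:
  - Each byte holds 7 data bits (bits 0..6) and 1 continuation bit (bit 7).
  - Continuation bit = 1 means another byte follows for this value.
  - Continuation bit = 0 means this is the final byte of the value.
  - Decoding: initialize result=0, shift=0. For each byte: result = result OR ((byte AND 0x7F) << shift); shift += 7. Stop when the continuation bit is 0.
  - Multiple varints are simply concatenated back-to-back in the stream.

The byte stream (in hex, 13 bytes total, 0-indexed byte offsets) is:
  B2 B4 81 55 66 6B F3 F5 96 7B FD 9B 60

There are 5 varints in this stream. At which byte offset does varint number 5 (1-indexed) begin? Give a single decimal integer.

Answer: 10

Derivation:
  byte[0]=0xB2 cont=1 payload=0x32=50: acc |= 50<<0 -> acc=50 shift=7
  byte[1]=0xB4 cont=1 payload=0x34=52: acc |= 52<<7 -> acc=6706 shift=14
  byte[2]=0x81 cont=1 payload=0x01=1: acc |= 1<<14 -> acc=23090 shift=21
  byte[3]=0x55 cont=0 payload=0x55=85: acc |= 85<<21 -> acc=178281010 shift=28 [end]
Varint 1: bytes[0:4] = B2 B4 81 55 -> value 178281010 (4 byte(s))
  byte[4]=0x66 cont=0 payload=0x66=102: acc |= 102<<0 -> acc=102 shift=7 [end]
Varint 2: bytes[4:5] = 66 -> value 102 (1 byte(s))
  byte[5]=0x6B cont=0 payload=0x6B=107: acc |= 107<<0 -> acc=107 shift=7 [end]
Varint 3: bytes[5:6] = 6B -> value 107 (1 byte(s))
  byte[6]=0xF3 cont=1 payload=0x73=115: acc |= 115<<0 -> acc=115 shift=7
  byte[7]=0xF5 cont=1 payload=0x75=117: acc |= 117<<7 -> acc=15091 shift=14
  byte[8]=0x96 cont=1 payload=0x16=22: acc |= 22<<14 -> acc=375539 shift=21
  byte[9]=0x7B cont=0 payload=0x7B=123: acc |= 123<<21 -> acc=258325235 shift=28 [end]
Varint 4: bytes[6:10] = F3 F5 96 7B -> value 258325235 (4 byte(s))
  byte[10]=0xFD cont=1 payload=0x7D=125: acc |= 125<<0 -> acc=125 shift=7
  byte[11]=0x9B cont=1 payload=0x1B=27: acc |= 27<<7 -> acc=3581 shift=14
  byte[12]=0x60 cont=0 payload=0x60=96: acc |= 96<<14 -> acc=1576445 shift=21 [end]
Varint 5: bytes[10:13] = FD 9B 60 -> value 1576445 (3 byte(s))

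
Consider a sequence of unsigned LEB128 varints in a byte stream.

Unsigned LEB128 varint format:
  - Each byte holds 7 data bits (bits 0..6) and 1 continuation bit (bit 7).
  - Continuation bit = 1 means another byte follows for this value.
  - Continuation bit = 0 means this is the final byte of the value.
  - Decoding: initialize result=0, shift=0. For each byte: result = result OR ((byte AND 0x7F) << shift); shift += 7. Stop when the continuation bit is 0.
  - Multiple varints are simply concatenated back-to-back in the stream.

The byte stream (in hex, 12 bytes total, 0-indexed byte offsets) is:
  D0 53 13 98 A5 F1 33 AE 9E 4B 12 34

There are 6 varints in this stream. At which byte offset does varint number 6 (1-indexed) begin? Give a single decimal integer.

  byte[0]=0xD0 cont=1 payload=0x50=80: acc |= 80<<0 -> acc=80 shift=7
  byte[1]=0x53 cont=0 payload=0x53=83: acc |= 83<<7 -> acc=10704 shift=14 [end]
Varint 1: bytes[0:2] = D0 53 -> value 10704 (2 byte(s))
  byte[2]=0x13 cont=0 payload=0x13=19: acc |= 19<<0 -> acc=19 shift=7 [end]
Varint 2: bytes[2:3] = 13 -> value 19 (1 byte(s))
  byte[3]=0x98 cont=1 payload=0x18=24: acc |= 24<<0 -> acc=24 shift=7
  byte[4]=0xA5 cont=1 payload=0x25=37: acc |= 37<<7 -> acc=4760 shift=14
  byte[5]=0xF1 cont=1 payload=0x71=113: acc |= 113<<14 -> acc=1856152 shift=21
  byte[6]=0x33 cont=0 payload=0x33=51: acc |= 51<<21 -> acc=108810904 shift=28 [end]
Varint 3: bytes[3:7] = 98 A5 F1 33 -> value 108810904 (4 byte(s))
  byte[7]=0xAE cont=1 payload=0x2E=46: acc |= 46<<0 -> acc=46 shift=7
  byte[8]=0x9E cont=1 payload=0x1E=30: acc |= 30<<7 -> acc=3886 shift=14
  byte[9]=0x4B cont=0 payload=0x4B=75: acc |= 75<<14 -> acc=1232686 shift=21 [end]
Varint 4: bytes[7:10] = AE 9E 4B -> value 1232686 (3 byte(s))
  byte[10]=0x12 cont=0 payload=0x12=18: acc |= 18<<0 -> acc=18 shift=7 [end]
Varint 5: bytes[10:11] = 12 -> value 18 (1 byte(s))
  byte[11]=0x34 cont=0 payload=0x34=52: acc |= 52<<0 -> acc=52 shift=7 [end]
Varint 6: bytes[11:12] = 34 -> value 52 (1 byte(s))

Answer: 11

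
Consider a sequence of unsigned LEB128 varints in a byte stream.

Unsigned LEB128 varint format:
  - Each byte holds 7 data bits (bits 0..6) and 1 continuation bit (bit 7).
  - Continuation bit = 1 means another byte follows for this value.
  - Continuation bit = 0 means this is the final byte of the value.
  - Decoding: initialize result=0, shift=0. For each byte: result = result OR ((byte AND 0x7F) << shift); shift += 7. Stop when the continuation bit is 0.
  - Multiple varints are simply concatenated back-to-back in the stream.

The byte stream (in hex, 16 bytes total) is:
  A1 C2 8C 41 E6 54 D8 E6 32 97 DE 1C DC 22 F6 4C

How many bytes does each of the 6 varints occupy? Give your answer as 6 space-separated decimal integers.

  byte[0]=0xA1 cont=1 payload=0x21=33: acc |= 33<<0 -> acc=33 shift=7
  byte[1]=0xC2 cont=1 payload=0x42=66: acc |= 66<<7 -> acc=8481 shift=14
  byte[2]=0x8C cont=1 payload=0x0C=12: acc |= 12<<14 -> acc=205089 shift=21
  byte[3]=0x41 cont=0 payload=0x41=65: acc |= 65<<21 -> acc=136519969 shift=28 [end]
Varint 1: bytes[0:4] = A1 C2 8C 41 -> value 136519969 (4 byte(s))
  byte[4]=0xE6 cont=1 payload=0x66=102: acc |= 102<<0 -> acc=102 shift=7
  byte[5]=0x54 cont=0 payload=0x54=84: acc |= 84<<7 -> acc=10854 shift=14 [end]
Varint 2: bytes[4:6] = E6 54 -> value 10854 (2 byte(s))
  byte[6]=0xD8 cont=1 payload=0x58=88: acc |= 88<<0 -> acc=88 shift=7
  byte[7]=0xE6 cont=1 payload=0x66=102: acc |= 102<<7 -> acc=13144 shift=14
  byte[8]=0x32 cont=0 payload=0x32=50: acc |= 50<<14 -> acc=832344 shift=21 [end]
Varint 3: bytes[6:9] = D8 E6 32 -> value 832344 (3 byte(s))
  byte[9]=0x97 cont=1 payload=0x17=23: acc |= 23<<0 -> acc=23 shift=7
  byte[10]=0xDE cont=1 payload=0x5E=94: acc |= 94<<7 -> acc=12055 shift=14
  byte[11]=0x1C cont=0 payload=0x1C=28: acc |= 28<<14 -> acc=470807 shift=21 [end]
Varint 4: bytes[9:12] = 97 DE 1C -> value 470807 (3 byte(s))
  byte[12]=0xDC cont=1 payload=0x5C=92: acc |= 92<<0 -> acc=92 shift=7
  byte[13]=0x22 cont=0 payload=0x22=34: acc |= 34<<7 -> acc=4444 shift=14 [end]
Varint 5: bytes[12:14] = DC 22 -> value 4444 (2 byte(s))
  byte[14]=0xF6 cont=1 payload=0x76=118: acc |= 118<<0 -> acc=118 shift=7
  byte[15]=0x4C cont=0 payload=0x4C=76: acc |= 76<<7 -> acc=9846 shift=14 [end]
Varint 6: bytes[14:16] = F6 4C -> value 9846 (2 byte(s))

Answer: 4 2 3 3 2 2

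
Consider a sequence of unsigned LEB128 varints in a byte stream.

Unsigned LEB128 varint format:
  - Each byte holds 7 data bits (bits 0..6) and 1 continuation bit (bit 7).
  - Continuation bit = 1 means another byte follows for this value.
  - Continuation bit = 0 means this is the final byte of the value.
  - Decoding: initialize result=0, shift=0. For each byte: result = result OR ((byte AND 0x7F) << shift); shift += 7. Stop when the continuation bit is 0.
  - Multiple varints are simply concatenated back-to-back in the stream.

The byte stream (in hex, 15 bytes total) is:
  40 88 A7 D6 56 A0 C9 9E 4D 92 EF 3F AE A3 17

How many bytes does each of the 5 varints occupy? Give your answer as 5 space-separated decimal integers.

  byte[0]=0x40 cont=0 payload=0x40=64: acc |= 64<<0 -> acc=64 shift=7 [end]
Varint 1: bytes[0:1] = 40 -> value 64 (1 byte(s))
  byte[1]=0x88 cont=1 payload=0x08=8: acc |= 8<<0 -> acc=8 shift=7
  byte[2]=0xA7 cont=1 payload=0x27=39: acc |= 39<<7 -> acc=5000 shift=14
  byte[3]=0xD6 cont=1 payload=0x56=86: acc |= 86<<14 -> acc=1414024 shift=21
  byte[4]=0x56 cont=0 payload=0x56=86: acc |= 86<<21 -> acc=181769096 shift=28 [end]
Varint 2: bytes[1:5] = 88 A7 D6 56 -> value 181769096 (4 byte(s))
  byte[5]=0xA0 cont=1 payload=0x20=32: acc |= 32<<0 -> acc=32 shift=7
  byte[6]=0xC9 cont=1 payload=0x49=73: acc |= 73<<7 -> acc=9376 shift=14
  byte[7]=0x9E cont=1 payload=0x1E=30: acc |= 30<<14 -> acc=500896 shift=21
  byte[8]=0x4D cont=0 payload=0x4D=77: acc |= 77<<21 -> acc=161981600 shift=28 [end]
Varint 3: bytes[5:9] = A0 C9 9E 4D -> value 161981600 (4 byte(s))
  byte[9]=0x92 cont=1 payload=0x12=18: acc |= 18<<0 -> acc=18 shift=7
  byte[10]=0xEF cont=1 payload=0x6F=111: acc |= 111<<7 -> acc=14226 shift=14
  byte[11]=0x3F cont=0 payload=0x3F=63: acc |= 63<<14 -> acc=1046418 shift=21 [end]
Varint 4: bytes[9:12] = 92 EF 3F -> value 1046418 (3 byte(s))
  byte[12]=0xAE cont=1 payload=0x2E=46: acc |= 46<<0 -> acc=46 shift=7
  byte[13]=0xA3 cont=1 payload=0x23=35: acc |= 35<<7 -> acc=4526 shift=14
  byte[14]=0x17 cont=0 payload=0x17=23: acc |= 23<<14 -> acc=381358 shift=21 [end]
Varint 5: bytes[12:15] = AE A3 17 -> value 381358 (3 byte(s))

Answer: 1 4 4 3 3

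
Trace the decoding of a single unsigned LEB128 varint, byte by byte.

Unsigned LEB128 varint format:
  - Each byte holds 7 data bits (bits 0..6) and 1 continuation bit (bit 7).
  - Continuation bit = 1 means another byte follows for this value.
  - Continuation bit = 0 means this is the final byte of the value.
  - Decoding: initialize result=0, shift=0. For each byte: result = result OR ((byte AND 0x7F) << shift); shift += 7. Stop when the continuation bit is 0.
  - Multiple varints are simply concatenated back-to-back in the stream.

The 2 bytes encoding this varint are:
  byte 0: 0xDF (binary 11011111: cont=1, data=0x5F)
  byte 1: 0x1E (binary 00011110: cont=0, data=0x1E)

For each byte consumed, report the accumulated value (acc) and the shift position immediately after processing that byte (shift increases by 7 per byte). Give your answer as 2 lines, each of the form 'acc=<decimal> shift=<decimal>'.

byte 0=0xDF: payload=0x5F=95, contrib = 95<<0 = 95; acc -> 95, shift -> 7
byte 1=0x1E: payload=0x1E=30, contrib = 30<<7 = 3840; acc -> 3935, shift -> 14

Answer: acc=95 shift=7
acc=3935 shift=14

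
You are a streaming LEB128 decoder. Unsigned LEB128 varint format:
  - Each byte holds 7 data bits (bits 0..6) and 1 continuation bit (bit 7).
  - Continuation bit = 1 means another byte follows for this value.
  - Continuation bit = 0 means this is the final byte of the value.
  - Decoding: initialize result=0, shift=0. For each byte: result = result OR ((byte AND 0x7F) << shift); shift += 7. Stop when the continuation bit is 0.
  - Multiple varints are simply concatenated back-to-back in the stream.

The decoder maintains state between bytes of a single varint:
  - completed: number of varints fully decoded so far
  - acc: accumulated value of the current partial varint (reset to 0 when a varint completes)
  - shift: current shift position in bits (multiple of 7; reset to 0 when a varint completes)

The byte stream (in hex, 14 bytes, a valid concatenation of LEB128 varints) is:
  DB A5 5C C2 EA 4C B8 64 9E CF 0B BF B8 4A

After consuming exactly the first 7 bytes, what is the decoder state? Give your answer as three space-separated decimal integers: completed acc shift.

Answer: 2 56 7

Derivation:
byte[0]=0xDB cont=1 payload=0x5B: acc |= 91<<0 -> completed=0 acc=91 shift=7
byte[1]=0xA5 cont=1 payload=0x25: acc |= 37<<7 -> completed=0 acc=4827 shift=14
byte[2]=0x5C cont=0 payload=0x5C: varint #1 complete (value=1512155); reset -> completed=1 acc=0 shift=0
byte[3]=0xC2 cont=1 payload=0x42: acc |= 66<<0 -> completed=1 acc=66 shift=7
byte[4]=0xEA cont=1 payload=0x6A: acc |= 106<<7 -> completed=1 acc=13634 shift=14
byte[5]=0x4C cont=0 payload=0x4C: varint #2 complete (value=1258818); reset -> completed=2 acc=0 shift=0
byte[6]=0xB8 cont=1 payload=0x38: acc |= 56<<0 -> completed=2 acc=56 shift=7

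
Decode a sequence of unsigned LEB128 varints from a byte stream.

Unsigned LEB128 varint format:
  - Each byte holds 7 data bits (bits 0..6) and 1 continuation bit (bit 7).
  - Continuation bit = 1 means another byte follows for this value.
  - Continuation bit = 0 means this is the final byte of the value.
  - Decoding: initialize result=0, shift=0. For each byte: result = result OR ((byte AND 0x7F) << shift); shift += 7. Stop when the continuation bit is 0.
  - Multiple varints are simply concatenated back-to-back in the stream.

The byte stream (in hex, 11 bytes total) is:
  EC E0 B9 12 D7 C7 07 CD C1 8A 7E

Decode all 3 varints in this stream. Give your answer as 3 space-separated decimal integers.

  byte[0]=0xEC cont=1 payload=0x6C=108: acc |= 108<<0 -> acc=108 shift=7
  byte[1]=0xE0 cont=1 payload=0x60=96: acc |= 96<<7 -> acc=12396 shift=14
  byte[2]=0xB9 cont=1 payload=0x39=57: acc |= 57<<14 -> acc=946284 shift=21
  byte[3]=0x12 cont=0 payload=0x12=18: acc |= 18<<21 -> acc=38695020 shift=28 [end]
Varint 1: bytes[0:4] = EC E0 B9 12 -> value 38695020 (4 byte(s))
  byte[4]=0xD7 cont=1 payload=0x57=87: acc |= 87<<0 -> acc=87 shift=7
  byte[5]=0xC7 cont=1 payload=0x47=71: acc |= 71<<7 -> acc=9175 shift=14
  byte[6]=0x07 cont=0 payload=0x07=7: acc |= 7<<14 -> acc=123863 shift=21 [end]
Varint 2: bytes[4:7] = D7 C7 07 -> value 123863 (3 byte(s))
  byte[7]=0xCD cont=1 payload=0x4D=77: acc |= 77<<0 -> acc=77 shift=7
  byte[8]=0xC1 cont=1 payload=0x41=65: acc |= 65<<7 -> acc=8397 shift=14
  byte[9]=0x8A cont=1 payload=0x0A=10: acc |= 10<<14 -> acc=172237 shift=21
  byte[10]=0x7E cont=0 payload=0x7E=126: acc |= 126<<21 -> acc=264413389 shift=28 [end]
Varint 3: bytes[7:11] = CD C1 8A 7E -> value 264413389 (4 byte(s))

Answer: 38695020 123863 264413389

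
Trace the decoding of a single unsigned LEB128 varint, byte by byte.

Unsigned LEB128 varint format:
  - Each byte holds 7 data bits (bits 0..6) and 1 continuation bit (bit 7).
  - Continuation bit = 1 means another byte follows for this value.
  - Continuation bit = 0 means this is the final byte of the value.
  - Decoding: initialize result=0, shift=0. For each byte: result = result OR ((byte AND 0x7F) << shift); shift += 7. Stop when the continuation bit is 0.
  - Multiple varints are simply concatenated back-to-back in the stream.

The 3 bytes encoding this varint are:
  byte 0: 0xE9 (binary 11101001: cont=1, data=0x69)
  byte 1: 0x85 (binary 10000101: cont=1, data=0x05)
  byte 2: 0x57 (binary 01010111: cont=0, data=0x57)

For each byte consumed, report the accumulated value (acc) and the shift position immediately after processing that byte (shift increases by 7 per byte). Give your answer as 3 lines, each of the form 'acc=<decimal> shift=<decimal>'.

Answer: acc=105 shift=7
acc=745 shift=14
acc=1426153 shift=21

Derivation:
byte 0=0xE9: payload=0x69=105, contrib = 105<<0 = 105; acc -> 105, shift -> 7
byte 1=0x85: payload=0x05=5, contrib = 5<<7 = 640; acc -> 745, shift -> 14
byte 2=0x57: payload=0x57=87, contrib = 87<<14 = 1425408; acc -> 1426153, shift -> 21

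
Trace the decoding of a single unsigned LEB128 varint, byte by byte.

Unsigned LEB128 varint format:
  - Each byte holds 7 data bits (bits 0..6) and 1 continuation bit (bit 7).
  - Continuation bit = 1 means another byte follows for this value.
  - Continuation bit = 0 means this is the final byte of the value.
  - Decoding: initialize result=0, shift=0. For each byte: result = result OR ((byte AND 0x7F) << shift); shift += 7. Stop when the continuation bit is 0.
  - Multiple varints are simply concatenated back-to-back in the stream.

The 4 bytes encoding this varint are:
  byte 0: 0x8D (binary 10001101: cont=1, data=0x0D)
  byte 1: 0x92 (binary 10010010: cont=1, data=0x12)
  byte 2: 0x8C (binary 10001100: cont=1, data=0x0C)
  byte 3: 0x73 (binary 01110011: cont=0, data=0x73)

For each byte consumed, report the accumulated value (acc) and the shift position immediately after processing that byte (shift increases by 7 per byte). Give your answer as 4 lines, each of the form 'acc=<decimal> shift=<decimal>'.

byte 0=0x8D: payload=0x0D=13, contrib = 13<<0 = 13; acc -> 13, shift -> 7
byte 1=0x92: payload=0x12=18, contrib = 18<<7 = 2304; acc -> 2317, shift -> 14
byte 2=0x8C: payload=0x0C=12, contrib = 12<<14 = 196608; acc -> 198925, shift -> 21
byte 3=0x73: payload=0x73=115, contrib = 115<<21 = 241172480; acc -> 241371405, shift -> 28

Answer: acc=13 shift=7
acc=2317 shift=14
acc=198925 shift=21
acc=241371405 shift=28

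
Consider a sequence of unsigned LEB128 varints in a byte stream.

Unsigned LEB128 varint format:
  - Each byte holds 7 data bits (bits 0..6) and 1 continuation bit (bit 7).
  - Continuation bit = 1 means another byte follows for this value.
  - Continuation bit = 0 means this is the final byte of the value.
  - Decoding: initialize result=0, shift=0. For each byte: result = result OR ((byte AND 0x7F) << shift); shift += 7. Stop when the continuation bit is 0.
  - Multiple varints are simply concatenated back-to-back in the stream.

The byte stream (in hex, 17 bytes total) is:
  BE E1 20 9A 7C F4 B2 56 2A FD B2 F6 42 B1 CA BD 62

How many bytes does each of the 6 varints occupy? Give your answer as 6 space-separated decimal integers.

  byte[0]=0xBE cont=1 payload=0x3E=62: acc |= 62<<0 -> acc=62 shift=7
  byte[1]=0xE1 cont=1 payload=0x61=97: acc |= 97<<7 -> acc=12478 shift=14
  byte[2]=0x20 cont=0 payload=0x20=32: acc |= 32<<14 -> acc=536766 shift=21 [end]
Varint 1: bytes[0:3] = BE E1 20 -> value 536766 (3 byte(s))
  byte[3]=0x9A cont=1 payload=0x1A=26: acc |= 26<<0 -> acc=26 shift=7
  byte[4]=0x7C cont=0 payload=0x7C=124: acc |= 124<<7 -> acc=15898 shift=14 [end]
Varint 2: bytes[3:5] = 9A 7C -> value 15898 (2 byte(s))
  byte[5]=0xF4 cont=1 payload=0x74=116: acc |= 116<<0 -> acc=116 shift=7
  byte[6]=0xB2 cont=1 payload=0x32=50: acc |= 50<<7 -> acc=6516 shift=14
  byte[7]=0x56 cont=0 payload=0x56=86: acc |= 86<<14 -> acc=1415540 shift=21 [end]
Varint 3: bytes[5:8] = F4 B2 56 -> value 1415540 (3 byte(s))
  byte[8]=0x2A cont=0 payload=0x2A=42: acc |= 42<<0 -> acc=42 shift=7 [end]
Varint 4: bytes[8:9] = 2A -> value 42 (1 byte(s))
  byte[9]=0xFD cont=1 payload=0x7D=125: acc |= 125<<0 -> acc=125 shift=7
  byte[10]=0xB2 cont=1 payload=0x32=50: acc |= 50<<7 -> acc=6525 shift=14
  byte[11]=0xF6 cont=1 payload=0x76=118: acc |= 118<<14 -> acc=1939837 shift=21
  byte[12]=0x42 cont=0 payload=0x42=66: acc |= 66<<21 -> acc=140351869 shift=28 [end]
Varint 5: bytes[9:13] = FD B2 F6 42 -> value 140351869 (4 byte(s))
  byte[13]=0xB1 cont=1 payload=0x31=49: acc |= 49<<0 -> acc=49 shift=7
  byte[14]=0xCA cont=1 payload=0x4A=74: acc |= 74<<7 -> acc=9521 shift=14
  byte[15]=0xBD cont=1 payload=0x3D=61: acc |= 61<<14 -> acc=1008945 shift=21
  byte[16]=0x62 cont=0 payload=0x62=98: acc |= 98<<21 -> acc=206529841 shift=28 [end]
Varint 6: bytes[13:17] = B1 CA BD 62 -> value 206529841 (4 byte(s))

Answer: 3 2 3 1 4 4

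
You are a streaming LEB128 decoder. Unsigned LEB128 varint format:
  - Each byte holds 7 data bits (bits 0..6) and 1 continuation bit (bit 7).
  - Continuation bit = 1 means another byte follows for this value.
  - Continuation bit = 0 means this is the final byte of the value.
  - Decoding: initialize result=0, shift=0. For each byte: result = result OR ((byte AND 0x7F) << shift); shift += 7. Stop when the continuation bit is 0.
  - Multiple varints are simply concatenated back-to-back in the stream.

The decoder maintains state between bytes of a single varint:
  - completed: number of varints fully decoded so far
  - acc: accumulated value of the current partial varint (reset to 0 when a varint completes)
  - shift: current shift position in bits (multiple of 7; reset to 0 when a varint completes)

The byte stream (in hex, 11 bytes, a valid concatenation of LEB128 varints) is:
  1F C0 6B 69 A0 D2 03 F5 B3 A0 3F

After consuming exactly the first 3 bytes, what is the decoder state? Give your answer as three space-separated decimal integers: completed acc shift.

Answer: 2 0 0

Derivation:
byte[0]=0x1F cont=0 payload=0x1F: varint #1 complete (value=31); reset -> completed=1 acc=0 shift=0
byte[1]=0xC0 cont=1 payload=0x40: acc |= 64<<0 -> completed=1 acc=64 shift=7
byte[2]=0x6B cont=0 payload=0x6B: varint #2 complete (value=13760); reset -> completed=2 acc=0 shift=0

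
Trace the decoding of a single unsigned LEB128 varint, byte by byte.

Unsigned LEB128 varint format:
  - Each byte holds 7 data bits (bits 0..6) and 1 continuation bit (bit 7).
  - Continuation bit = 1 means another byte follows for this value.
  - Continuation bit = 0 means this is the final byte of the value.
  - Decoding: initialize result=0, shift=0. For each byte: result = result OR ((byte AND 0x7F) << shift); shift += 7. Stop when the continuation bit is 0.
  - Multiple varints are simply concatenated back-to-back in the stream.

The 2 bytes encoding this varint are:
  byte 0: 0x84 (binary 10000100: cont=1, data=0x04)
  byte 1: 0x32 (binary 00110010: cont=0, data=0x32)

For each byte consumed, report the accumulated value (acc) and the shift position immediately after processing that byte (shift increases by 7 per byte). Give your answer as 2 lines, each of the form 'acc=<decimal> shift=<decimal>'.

Answer: acc=4 shift=7
acc=6404 shift=14

Derivation:
byte 0=0x84: payload=0x04=4, contrib = 4<<0 = 4; acc -> 4, shift -> 7
byte 1=0x32: payload=0x32=50, contrib = 50<<7 = 6400; acc -> 6404, shift -> 14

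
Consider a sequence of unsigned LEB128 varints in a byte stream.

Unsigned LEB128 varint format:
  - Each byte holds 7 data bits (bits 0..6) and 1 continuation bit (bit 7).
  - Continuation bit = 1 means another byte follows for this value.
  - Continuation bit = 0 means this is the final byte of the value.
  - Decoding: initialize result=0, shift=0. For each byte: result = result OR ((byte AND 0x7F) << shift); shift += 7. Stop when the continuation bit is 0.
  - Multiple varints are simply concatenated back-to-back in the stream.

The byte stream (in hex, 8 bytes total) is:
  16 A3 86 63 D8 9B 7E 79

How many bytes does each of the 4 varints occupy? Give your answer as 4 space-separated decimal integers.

Answer: 1 3 3 1

Derivation:
  byte[0]=0x16 cont=0 payload=0x16=22: acc |= 22<<0 -> acc=22 shift=7 [end]
Varint 1: bytes[0:1] = 16 -> value 22 (1 byte(s))
  byte[1]=0xA3 cont=1 payload=0x23=35: acc |= 35<<0 -> acc=35 shift=7
  byte[2]=0x86 cont=1 payload=0x06=6: acc |= 6<<7 -> acc=803 shift=14
  byte[3]=0x63 cont=0 payload=0x63=99: acc |= 99<<14 -> acc=1622819 shift=21 [end]
Varint 2: bytes[1:4] = A3 86 63 -> value 1622819 (3 byte(s))
  byte[4]=0xD8 cont=1 payload=0x58=88: acc |= 88<<0 -> acc=88 shift=7
  byte[5]=0x9B cont=1 payload=0x1B=27: acc |= 27<<7 -> acc=3544 shift=14
  byte[6]=0x7E cont=0 payload=0x7E=126: acc |= 126<<14 -> acc=2067928 shift=21 [end]
Varint 3: bytes[4:7] = D8 9B 7E -> value 2067928 (3 byte(s))
  byte[7]=0x79 cont=0 payload=0x79=121: acc |= 121<<0 -> acc=121 shift=7 [end]
Varint 4: bytes[7:8] = 79 -> value 121 (1 byte(s))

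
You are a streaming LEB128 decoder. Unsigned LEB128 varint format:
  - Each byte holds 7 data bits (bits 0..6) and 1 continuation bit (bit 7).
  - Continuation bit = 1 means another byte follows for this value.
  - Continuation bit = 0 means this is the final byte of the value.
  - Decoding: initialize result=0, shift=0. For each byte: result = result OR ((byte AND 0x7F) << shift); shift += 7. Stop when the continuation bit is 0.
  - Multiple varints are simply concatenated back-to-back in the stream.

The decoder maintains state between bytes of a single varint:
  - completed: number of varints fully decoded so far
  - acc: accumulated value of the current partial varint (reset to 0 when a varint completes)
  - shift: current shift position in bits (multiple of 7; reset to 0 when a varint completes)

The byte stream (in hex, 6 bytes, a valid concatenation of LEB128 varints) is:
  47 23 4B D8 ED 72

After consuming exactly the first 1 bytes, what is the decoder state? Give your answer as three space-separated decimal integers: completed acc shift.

byte[0]=0x47 cont=0 payload=0x47: varint #1 complete (value=71); reset -> completed=1 acc=0 shift=0

Answer: 1 0 0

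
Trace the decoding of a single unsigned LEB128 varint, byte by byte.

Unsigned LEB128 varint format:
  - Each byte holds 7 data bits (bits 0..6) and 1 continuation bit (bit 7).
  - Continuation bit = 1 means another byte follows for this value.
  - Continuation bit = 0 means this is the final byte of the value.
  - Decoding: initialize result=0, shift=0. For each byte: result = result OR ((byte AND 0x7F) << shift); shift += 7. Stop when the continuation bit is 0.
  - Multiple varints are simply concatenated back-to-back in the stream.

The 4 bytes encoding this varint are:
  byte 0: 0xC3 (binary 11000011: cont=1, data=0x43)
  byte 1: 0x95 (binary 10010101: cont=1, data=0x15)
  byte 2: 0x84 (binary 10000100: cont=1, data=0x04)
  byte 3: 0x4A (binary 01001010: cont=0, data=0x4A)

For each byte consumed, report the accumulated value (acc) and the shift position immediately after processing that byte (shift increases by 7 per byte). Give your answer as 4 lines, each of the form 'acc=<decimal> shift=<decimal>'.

byte 0=0xC3: payload=0x43=67, contrib = 67<<0 = 67; acc -> 67, shift -> 7
byte 1=0x95: payload=0x15=21, contrib = 21<<7 = 2688; acc -> 2755, shift -> 14
byte 2=0x84: payload=0x04=4, contrib = 4<<14 = 65536; acc -> 68291, shift -> 21
byte 3=0x4A: payload=0x4A=74, contrib = 74<<21 = 155189248; acc -> 155257539, shift -> 28

Answer: acc=67 shift=7
acc=2755 shift=14
acc=68291 shift=21
acc=155257539 shift=28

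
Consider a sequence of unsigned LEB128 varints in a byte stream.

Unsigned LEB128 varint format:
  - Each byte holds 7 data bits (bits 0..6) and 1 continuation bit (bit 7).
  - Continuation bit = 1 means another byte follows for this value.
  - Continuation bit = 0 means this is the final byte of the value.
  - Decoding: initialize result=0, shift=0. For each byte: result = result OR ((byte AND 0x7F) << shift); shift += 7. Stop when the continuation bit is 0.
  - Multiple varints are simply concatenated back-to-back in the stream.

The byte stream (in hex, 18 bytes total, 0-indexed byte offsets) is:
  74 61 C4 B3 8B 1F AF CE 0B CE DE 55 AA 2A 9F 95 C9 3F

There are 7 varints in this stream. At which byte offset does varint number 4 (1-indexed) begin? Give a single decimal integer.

Answer: 6

Derivation:
  byte[0]=0x74 cont=0 payload=0x74=116: acc |= 116<<0 -> acc=116 shift=7 [end]
Varint 1: bytes[0:1] = 74 -> value 116 (1 byte(s))
  byte[1]=0x61 cont=0 payload=0x61=97: acc |= 97<<0 -> acc=97 shift=7 [end]
Varint 2: bytes[1:2] = 61 -> value 97 (1 byte(s))
  byte[2]=0xC4 cont=1 payload=0x44=68: acc |= 68<<0 -> acc=68 shift=7
  byte[3]=0xB3 cont=1 payload=0x33=51: acc |= 51<<7 -> acc=6596 shift=14
  byte[4]=0x8B cont=1 payload=0x0B=11: acc |= 11<<14 -> acc=186820 shift=21
  byte[5]=0x1F cont=0 payload=0x1F=31: acc |= 31<<21 -> acc=65198532 shift=28 [end]
Varint 3: bytes[2:6] = C4 B3 8B 1F -> value 65198532 (4 byte(s))
  byte[6]=0xAF cont=1 payload=0x2F=47: acc |= 47<<0 -> acc=47 shift=7
  byte[7]=0xCE cont=1 payload=0x4E=78: acc |= 78<<7 -> acc=10031 shift=14
  byte[8]=0x0B cont=0 payload=0x0B=11: acc |= 11<<14 -> acc=190255 shift=21 [end]
Varint 4: bytes[6:9] = AF CE 0B -> value 190255 (3 byte(s))
  byte[9]=0xCE cont=1 payload=0x4E=78: acc |= 78<<0 -> acc=78 shift=7
  byte[10]=0xDE cont=1 payload=0x5E=94: acc |= 94<<7 -> acc=12110 shift=14
  byte[11]=0x55 cont=0 payload=0x55=85: acc |= 85<<14 -> acc=1404750 shift=21 [end]
Varint 5: bytes[9:12] = CE DE 55 -> value 1404750 (3 byte(s))
  byte[12]=0xAA cont=1 payload=0x2A=42: acc |= 42<<0 -> acc=42 shift=7
  byte[13]=0x2A cont=0 payload=0x2A=42: acc |= 42<<7 -> acc=5418 shift=14 [end]
Varint 6: bytes[12:14] = AA 2A -> value 5418 (2 byte(s))
  byte[14]=0x9F cont=1 payload=0x1F=31: acc |= 31<<0 -> acc=31 shift=7
  byte[15]=0x95 cont=1 payload=0x15=21: acc |= 21<<7 -> acc=2719 shift=14
  byte[16]=0xC9 cont=1 payload=0x49=73: acc |= 73<<14 -> acc=1198751 shift=21
  byte[17]=0x3F cont=0 payload=0x3F=63: acc |= 63<<21 -> acc=133319327 shift=28 [end]
Varint 7: bytes[14:18] = 9F 95 C9 3F -> value 133319327 (4 byte(s))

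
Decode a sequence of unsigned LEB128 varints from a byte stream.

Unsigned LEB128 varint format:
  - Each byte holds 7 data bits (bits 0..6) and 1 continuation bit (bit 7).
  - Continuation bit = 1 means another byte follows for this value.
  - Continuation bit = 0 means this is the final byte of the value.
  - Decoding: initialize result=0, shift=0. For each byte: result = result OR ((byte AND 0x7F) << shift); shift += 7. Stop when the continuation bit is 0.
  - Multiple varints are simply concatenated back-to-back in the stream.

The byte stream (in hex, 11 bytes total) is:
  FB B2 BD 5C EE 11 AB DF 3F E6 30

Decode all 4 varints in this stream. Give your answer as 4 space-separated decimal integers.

  byte[0]=0xFB cont=1 payload=0x7B=123: acc |= 123<<0 -> acc=123 shift=7
  byte[1]=0xB2 cont=1 payload=0x32=50: acc |= 50<<7 -> acc=6523 shift=14
  byte[2]=0xBD cont=1 payload=0x3D=61: acc |= 61<<14 -> acc=1005947 shift=21
  byte[3]=0x5C cont=0 payload=0x5C=92: acc |= 92<<21 -> acc=193943931 shift=28 [end]
Varint 1: bytes[0:4] = FB B2 BD 5C -> value 193943931 (4 byte(s))
  byte[4]=0xEE cont=1 payload=0x6E=110: acc |= 110<<0 -> acc=110 shift=7
  byte[5]=0x11 cont=0 payload=0x11=17: acc |= 17<<7 -> acc=2286 shift=14 [end]
Varint 2: bytes[4:6] = EE 11 -> value 2286 (2 byte(s))
  byte[6]=0xAB cont=1 payload=0x2B=43: acc |= 43<<0 -> acc=43 shift=7
  byte[7]=0xDF cont=1 payload=0x5F=95: acc |= 95<<7 -> acc=12203 shift=14
  byte[8]=0x3F cont=0 payload=0x3F=63: acc |= 63<<14 -> acc=1044395 shift=21 [end]
Varint 3: bytes[6:9] = AB DF 3F -> value 1044395 (3 byte(s))
  byte[9]=0xE6 cont=1 payload=0x66=102: acc |= 102<<0 -> acc=102 shift=7
  byte[10]=0x30 cont=0 payload=0x30=48: acc |= 48<<7 -> acc=6246 shift=14 [end]
Varint 4: bytes[9:11] = E6 30 -> value 6246 (2 byte(s))

Answer: 193943931 2286 1044395 6246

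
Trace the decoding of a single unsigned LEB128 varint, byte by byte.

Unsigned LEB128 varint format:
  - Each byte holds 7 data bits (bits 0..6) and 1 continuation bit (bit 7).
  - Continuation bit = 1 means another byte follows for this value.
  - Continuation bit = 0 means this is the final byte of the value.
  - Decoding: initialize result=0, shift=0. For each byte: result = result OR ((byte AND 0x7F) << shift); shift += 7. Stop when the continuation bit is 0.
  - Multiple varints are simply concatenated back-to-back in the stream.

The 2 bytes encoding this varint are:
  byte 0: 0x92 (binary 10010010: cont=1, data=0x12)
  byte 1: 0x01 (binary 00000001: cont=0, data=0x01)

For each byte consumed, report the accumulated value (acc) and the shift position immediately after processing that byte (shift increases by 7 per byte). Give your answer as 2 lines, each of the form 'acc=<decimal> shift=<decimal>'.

Answer: acc=18 shift=7
acc=146 shift=14

Derivation:
byte 0=0x92: payload=0x12=18, contrib = 18<<0 = 18; acc -> 18, shift -> 7
byte 1=0x01: payload=0x01=1, contrib = 1<<7 = 128; acc -> 146, shift -> 14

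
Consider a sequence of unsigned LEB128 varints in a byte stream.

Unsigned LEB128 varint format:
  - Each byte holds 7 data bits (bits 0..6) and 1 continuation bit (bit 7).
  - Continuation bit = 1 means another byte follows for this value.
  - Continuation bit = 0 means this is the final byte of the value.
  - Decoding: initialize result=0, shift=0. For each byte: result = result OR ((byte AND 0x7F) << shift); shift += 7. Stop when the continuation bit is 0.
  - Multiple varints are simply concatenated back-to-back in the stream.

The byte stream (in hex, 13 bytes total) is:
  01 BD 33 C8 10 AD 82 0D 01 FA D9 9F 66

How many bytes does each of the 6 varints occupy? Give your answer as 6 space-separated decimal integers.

  byte[0]=0x01 cont=0 payload=0x01=1: acc |= 1<<0 -> acc=1 shift=7 [end]
Varint 1: bytes[0:1] = 01 -> value 1 (1 byte(s))
  byte[1]=0xBD cont=1 payload=0x3D=61: acc |= 61<<0 -> acc=61 shift=7
  byte[2]=0x33 cont=0 payload=0x33=51: acc |= 51<<7 -> acc=6589 shift=14 [end]
Varint 2: bytes[1:3] = BD 33 -> value 6589 (2 byte(s))
  byte[3]=0xC8 cont=1 payload=0x48=72: acc |= 72<<0 -> acc=72 shift=7
  byte[4]=0x10 cont=0 payload=0x10=16: acc |= 16<<7 -> acc=2120 shift=14 [end]
Varint 3: bytes[3:5] = C8 10 -> value 2120 (2 byte(s))
  byte[5]=0xAD cont=1 payload=0x2D=45: acc |= 45<<0 -> acc=45 shift=7
  byte[6]=0x82 cont=1 payload=0x02=2: acc |= 2<<7 -> acc=301 shift=14
  byte[7]=0x0D cont=0 payload=0x0D=13: acc |= 13<<14 -> acc=213293 shift=21 [end]
Varint 4: bytes[5:8] = AD 82 0D -> value 213293 (3 byte(s))
  byte[8]=0x01 cont=0 payload=0x01=1: acc |= 1<<0 -> acc=1 shift=7 [end]
Varint 5: bytes[8:9] = 01 -> value 1 (1 byte(s))
  byte[9]=0xFA cont=1 payload=0x7A=122: acc |= 122<<0 -> acc=122 shift=7
  byte[10]=0xD9 cont=1 payload=0x59=89: acc |= 89<<7 -> acc=11514 shift=14
  byte[11]=0x9F cont=1 payload=0x1F=31: acc |= 31<<14 -> acc=519418 shift=21
  byte[12]=0x66 cont=0 payload=0x66=102: acc |= 102<<21 -> acc=214428922 shift=28 [end]
Varint 6: bytes[9:13] = FA D9 9F 66 -> value 214428922 (4 byte(s))

Answer: 1 2 2 3 1 4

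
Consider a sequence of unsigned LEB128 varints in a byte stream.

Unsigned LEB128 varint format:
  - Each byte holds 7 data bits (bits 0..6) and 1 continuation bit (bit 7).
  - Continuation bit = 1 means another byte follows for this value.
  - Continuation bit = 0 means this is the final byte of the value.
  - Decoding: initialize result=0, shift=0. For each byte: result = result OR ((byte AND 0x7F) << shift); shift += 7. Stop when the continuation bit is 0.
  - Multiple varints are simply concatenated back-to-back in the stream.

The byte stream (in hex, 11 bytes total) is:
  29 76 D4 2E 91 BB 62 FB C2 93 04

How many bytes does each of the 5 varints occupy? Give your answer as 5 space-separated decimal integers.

Answer: 1 1 2 3 4

Derivation:
  byte[0]=0x29 cont=0 payload=0x29=41: acc |= 41<<0 -> acc=41 shift=7 [end]
Varint 1: bytes[0:1] = 29 -> value 41 (1 byte(s))
  byte[1]=0x76 cont=0 payload=0x76=118: acc |= 118<<0 -> acc=118 shift=7 [end]
Varint 2: bytes[1:2] = 76 -> value 118 (1 byte(s))
  byte[2]=0xD4 cont=1 payload=0x54=84: acc |= 84<<0 -> acc=84 shift=7
  byte[3]=0x2E cont=0 payload=0x2E=46: acc |= 46<<7 -> acc=5972 shift=14 [end]
Varint 3: bytes[2:4] = D4 2E -> value 5972 (2 byte(s))
  byte[4]=0x91 cont=1 payload=0x11=17: acc |= 17<<0 -> acc=17 shift=7
  byte[5]=0xBB cont=1 payload=0x3B=59: acc |= 59<<7 -> acc=7569 shift=14
  byte[6]=0x62 cont=0 payload=0x62=98: acc |= 98<<14 -> acc=1613201 shift=21 [end]
Varint 4: bytes[4:7] = 91 BB 62 -> value 1613201 (3 byte(s))
  byte[7]=0xFB cont=1 payload=0x7B=123: acc |= 123<<0 -> acc=123 shift=7
  byte[8]=0xC2 cont=1 payload=0x42=66: acc |= 66<<7 -> acc=8571 shift=14
  byte[9]=0x93 cont=1 payload=0x13=19: acc |= 19<<14 -> acc=319867 shift=21
  byte[10]=0x04 cont=0 payload=0x04=4: acc |= 4<<21 -> acc=8708475 shift=28 [end]
Varint 5: bytes[7:11] = FB C2 93 04 -> value 8708475 (4 byte(s))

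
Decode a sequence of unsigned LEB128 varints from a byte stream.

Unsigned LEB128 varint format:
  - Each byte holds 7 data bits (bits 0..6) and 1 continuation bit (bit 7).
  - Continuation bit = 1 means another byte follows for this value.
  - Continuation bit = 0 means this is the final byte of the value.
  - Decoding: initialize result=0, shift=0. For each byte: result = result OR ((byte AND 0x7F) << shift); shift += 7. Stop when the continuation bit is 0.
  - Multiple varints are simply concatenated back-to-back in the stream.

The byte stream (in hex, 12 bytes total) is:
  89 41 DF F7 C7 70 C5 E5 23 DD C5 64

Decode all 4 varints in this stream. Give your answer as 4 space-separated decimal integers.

  byte[0]=0x89 cont=1 payload=0x09=9: acc |= 9<<0 -> acc=9 shift=7
  byte[1]=0x41 cont=0 payload=0x41=65: acc |= 65<<7 -> acc=8329 shift=14 [end]
Varint 1: bytes[0:2] = 89 41 -> value 8329 (2 byte(s))
  byte[2]=0xDF cont=1 payload=0x5F=95: acc |= 95<<0 -> acc=95 shift=7
  byte[3]=0xF7 cont=1 payload=0x77=119: acc |= 119<<7 -> acc=15327 shift=14
  byte[4]=0xC7 cont=1 payload=0x47=71: acc |= 71<<14 -> acc=1178591 shift=21
  byte[5]=0x70 cont=0 payload=0x70=112: acc |= 112<<21 -> acc=236059615 shift=28 [end]
Varint 2: bytes[2:6] = DF F7 C7 70 -> value 236059615 (4 byte(s))
  byte[6]=0xC5 cont=1 payload=0x45=69: acc |= 69<<0 -> acc=69 shift=7
  byte[7]=0xE5 cont=1 payload=0x65=101: acc |= 101<<7 -> acc=12997 shift=14
  byte[8]=0x23 cont=0 payload=0x23=35: acc |= 35<<14 -> acc=586437 shift=21 [end]
Varint 3: bytes[6:9] = C5 E5 23 -> value 586437 (3 byte(s))
  byte[9]=0xDD cont=1 payload=0x5D=93: acc |= 93<<0 -> acc=93 shift=7
  byte[10]=0xC5 cont=1 payload=0x45=69: acc |= 69<<7 -> acc=8925 shift=14
  byte[11]=0x64 cont=0 payload=0x64=100: acc |= 100<<14 -> acc=1647325 shift=21 [end]
Varint 4: bytes[9:12] = DD C5 64 -> value 1647325 (3 byte(s))

Answer: 8329 236059615 586437 1647325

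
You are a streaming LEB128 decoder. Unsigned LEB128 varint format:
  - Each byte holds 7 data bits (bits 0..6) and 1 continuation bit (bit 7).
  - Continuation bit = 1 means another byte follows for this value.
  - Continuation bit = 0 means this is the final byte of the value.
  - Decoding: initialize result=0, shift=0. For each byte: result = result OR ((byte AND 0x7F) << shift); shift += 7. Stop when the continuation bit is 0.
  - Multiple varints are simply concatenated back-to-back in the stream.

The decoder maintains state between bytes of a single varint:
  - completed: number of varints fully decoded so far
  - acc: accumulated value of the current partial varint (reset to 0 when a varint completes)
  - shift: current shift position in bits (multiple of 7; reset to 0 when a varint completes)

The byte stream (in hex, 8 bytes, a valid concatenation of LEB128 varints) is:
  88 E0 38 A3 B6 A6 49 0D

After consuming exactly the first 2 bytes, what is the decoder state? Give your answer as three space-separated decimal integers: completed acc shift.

Answer: 0 12296 14

Derivation:
byte[0]=0x88 cont=1 payload=0x08: acc |= 8<<0 -> completed=0 acc=8 shift=7
byte[1]=0xE0 cont=1 payload=0x60: acc |= 96<<7 -> completed=0 acc=12296 shift=14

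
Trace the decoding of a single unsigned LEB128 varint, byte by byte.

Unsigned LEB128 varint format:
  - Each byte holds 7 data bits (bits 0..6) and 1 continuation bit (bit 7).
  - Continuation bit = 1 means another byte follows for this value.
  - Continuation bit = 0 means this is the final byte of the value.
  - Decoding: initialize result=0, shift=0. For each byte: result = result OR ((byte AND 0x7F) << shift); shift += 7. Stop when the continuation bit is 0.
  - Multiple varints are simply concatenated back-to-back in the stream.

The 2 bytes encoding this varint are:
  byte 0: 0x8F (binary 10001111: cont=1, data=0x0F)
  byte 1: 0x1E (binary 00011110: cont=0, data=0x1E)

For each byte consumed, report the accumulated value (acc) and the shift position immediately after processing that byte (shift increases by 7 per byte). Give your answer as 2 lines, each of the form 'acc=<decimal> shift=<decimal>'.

byte 0=0x8F: payload=0x0F=15, contrib = 15<<0 = 15; acc -> 15, shift -> 7
byte 1=0x1E: payload=0x1E=30, contrib = 30<<7 = 3840; acc -> 3855, shift -> 14

Answer: acc=15 shift=7
acc=3855 shift=14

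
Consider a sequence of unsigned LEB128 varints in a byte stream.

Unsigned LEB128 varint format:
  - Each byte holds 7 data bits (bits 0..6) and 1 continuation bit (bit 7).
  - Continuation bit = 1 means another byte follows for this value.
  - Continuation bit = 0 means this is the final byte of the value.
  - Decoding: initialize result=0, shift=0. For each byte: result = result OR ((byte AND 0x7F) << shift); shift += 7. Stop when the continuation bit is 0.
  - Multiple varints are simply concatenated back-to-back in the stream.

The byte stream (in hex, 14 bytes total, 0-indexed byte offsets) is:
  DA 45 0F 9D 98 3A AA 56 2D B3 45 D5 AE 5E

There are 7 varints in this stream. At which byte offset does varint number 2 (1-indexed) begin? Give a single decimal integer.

Answer: 2

Derivation:
  byte[0]=0xDA cont=1 payload=0x5A=90: acc |= 90<<0 -> acc=90 shift=7
  byte[1]=0x45 cont=0 payload=0x45=69: acc |= 69<<7 -> acc=8922 shift=14 [end]
Varint 1: bytes[0:2] = DA 45 -> value 8922 (2 byte(s))
  byte[2]=0x0F cont=0 payload=0x0F=15: acc |= 15<<0 -> acc=15 shift=7 [end]
Varint 2: bytes[2:3] = 0F -> value 15 (1 byte(s))
  byte[3]=0x9D cont=1 payload=0x1D=29: acc |= 29<<0 -> acc=29 shift=7
  byte[4]=0x98 cont=1 payload=0x18=24: acc |= 24<<7 -> acc=3101 shift=14
  byte[5]=0x3A cont=0 payload=0x3A=58: acc |= 58<<14 -> acc=953373 shift=21 [end]
Varint 3: bytes[3:6] = 9D 98 3A -> value 953373 (3 byte(s))
  byte[6]=0xAA cont=1 payload=0x2A=42: acc |= 42<<0 -> acc=42 shift=7
  byte[7]=0x56 cont=0 payload=0x56=86: acc |= 86<<7 -> acc=11050 shift=14 [end]
Varint 4: bytes[6:8] = AA 56 -> value 11050 (2 byte(s))
  byte[8]=0x2D cont=0 payload=0x2D=45: acc |= 45<<0 -> acc=45 shift=7 [end]
Varint 5: bytes[8:9] = 2D -> value 45 (1 byte(s))
  byte[9]=0xB3 cont=1 payload=0x33=51: acc |= 51<<0 -> acc=51 shift=7
  byte[10]=0x45 cont=0 payload=0x45=69: acc |= 69<<7 -> acc=8883 shift=14 [end]
Varint 6: bytes[9:11] = B3 45 -> value 8883 (2 byte(s))
  byte[11]=0xD5 cont=1 payload=0x55=85: acc |= 85<<0 -> acc=85 shift=7
  byte[12]=0xAE cont=1 payload=0x2E=46: acc |= 46<<7 -> acc=5973 shift=14
  byte[13]=0x5E cont=0 payload=0x5E=94: acc |= 94<<14 -> acc=1546069 shift=21 [end]
Varint 7: bytes[11:14] = D5 AE 5E -> value 1546069 (3 byte(s))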